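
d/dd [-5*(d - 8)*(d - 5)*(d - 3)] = -15*d^2 + 160*d - 395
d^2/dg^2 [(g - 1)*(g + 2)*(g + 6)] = 6*g + 14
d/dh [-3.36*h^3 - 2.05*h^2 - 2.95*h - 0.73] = -10.08*h^2 - 4.1*h - 2.95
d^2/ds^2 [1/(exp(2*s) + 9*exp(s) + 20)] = (2*(2*exp(s) + 9)^2*exp(s) - (4*exp(s) + 9)*(exp(2*s) + 9*exp(s) + 20))*exp(s)/(exp(2*s) + 9*exp(s) + 20)^3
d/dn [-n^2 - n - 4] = -2*n - 1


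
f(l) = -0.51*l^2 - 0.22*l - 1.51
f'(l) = -1.02*l - 0.22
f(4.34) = -12.07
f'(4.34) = -4.65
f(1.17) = -2.47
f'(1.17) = -1.41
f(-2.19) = -3.47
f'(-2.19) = 2.01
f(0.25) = -1.60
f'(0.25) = -0.48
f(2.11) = -4.24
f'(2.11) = -2.37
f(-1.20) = -1.98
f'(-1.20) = 1.00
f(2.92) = -6.50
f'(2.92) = -3.20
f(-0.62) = -1.57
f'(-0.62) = 0.41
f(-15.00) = -112.96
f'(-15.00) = 15.08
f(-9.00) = -40.84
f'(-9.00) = 8.96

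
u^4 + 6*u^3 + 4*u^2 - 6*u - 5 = (u - 1)*(u + 1)^2*(u + 5)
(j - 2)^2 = j^2 - 4*j + 4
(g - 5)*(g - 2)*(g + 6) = g^3 - g^2 - 32*g + 60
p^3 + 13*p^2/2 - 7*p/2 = p*(p - 1/2)*(p + 7)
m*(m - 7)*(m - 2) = m^3 - 9*m^2 + 14*m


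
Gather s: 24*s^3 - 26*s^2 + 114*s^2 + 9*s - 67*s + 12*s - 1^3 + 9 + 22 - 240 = 24*s^3 + 88*s^2 - 46*s - 210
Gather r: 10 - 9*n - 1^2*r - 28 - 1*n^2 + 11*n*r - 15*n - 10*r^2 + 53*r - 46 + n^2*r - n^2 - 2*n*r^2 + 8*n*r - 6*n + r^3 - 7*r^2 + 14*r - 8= -2*n^2 - 30*n + r^3 + r^2*(-2*n - 17) + r*(n^2 + 19*n + 66) - 72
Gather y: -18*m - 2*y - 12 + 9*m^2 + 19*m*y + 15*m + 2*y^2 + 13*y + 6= 9*m^2 - 3*m + 2*y^2 + y*(19*m + 11) - 6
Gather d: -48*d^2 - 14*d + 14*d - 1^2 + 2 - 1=-48*d^2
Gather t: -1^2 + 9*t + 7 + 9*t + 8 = 18*t + 14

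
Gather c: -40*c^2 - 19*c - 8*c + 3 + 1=-40*c^2 - 27*c + 4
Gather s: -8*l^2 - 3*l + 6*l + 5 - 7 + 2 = -8*l^2 + 3*l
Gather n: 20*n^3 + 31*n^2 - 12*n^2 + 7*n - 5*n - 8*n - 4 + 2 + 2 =20*n^3 + 19*n^2 - 6*n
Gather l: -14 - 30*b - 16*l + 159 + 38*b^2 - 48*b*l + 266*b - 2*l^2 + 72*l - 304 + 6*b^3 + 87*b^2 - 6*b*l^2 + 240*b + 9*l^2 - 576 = 6*b^3 + 125*b^2 + 476*b + l^2*(7 - 6*b) + l*(56 - 48*b) - 735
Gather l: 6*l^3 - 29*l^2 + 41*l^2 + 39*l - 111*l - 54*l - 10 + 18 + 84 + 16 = 6*l^3 + 12*l^2 - 126*l + 108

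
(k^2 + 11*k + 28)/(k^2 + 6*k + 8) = (k + 7)/(k + 2)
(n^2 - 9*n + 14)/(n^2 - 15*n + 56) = (n - 2)/(n - 8)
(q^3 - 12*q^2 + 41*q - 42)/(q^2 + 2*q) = (q^3 - 12*q^2 + 41*q - 42)/(q*(q + 2))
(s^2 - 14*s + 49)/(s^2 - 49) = (s - 7)/(s + 7)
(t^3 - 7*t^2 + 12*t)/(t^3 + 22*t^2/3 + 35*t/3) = 3*(t^2 - 7*t + 12)/(3*t^2 + 22*t + 35)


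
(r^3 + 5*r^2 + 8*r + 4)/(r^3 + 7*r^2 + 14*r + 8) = (r + 2)/(r + 4)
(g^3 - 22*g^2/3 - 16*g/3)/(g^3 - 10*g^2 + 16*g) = (g + 2/3)/(g - 2)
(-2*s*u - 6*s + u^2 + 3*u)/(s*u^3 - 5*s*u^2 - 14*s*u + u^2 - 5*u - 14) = (2*s*u + 6*s - u^2 - 3*u)/(-s*u^3 + 5*s*u^2 + 14*s*u - u^2 + 5*u + 14)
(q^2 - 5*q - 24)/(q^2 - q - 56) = (q + 3)/(q + 7)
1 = 1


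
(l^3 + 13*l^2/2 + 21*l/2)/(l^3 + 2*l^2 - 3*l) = (l + 7/2)/(l - 1)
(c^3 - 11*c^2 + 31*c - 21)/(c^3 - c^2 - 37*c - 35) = (c^2 - 4*c + 3)/(c^2 + 6*c + 5)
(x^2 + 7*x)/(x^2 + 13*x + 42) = x/(x + 6)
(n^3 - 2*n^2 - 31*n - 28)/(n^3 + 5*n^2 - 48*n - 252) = (n^2 + 5*n + 4)/(n^2 + 12*n + 36)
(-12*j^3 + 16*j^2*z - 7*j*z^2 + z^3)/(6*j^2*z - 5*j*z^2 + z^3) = (-2*j + z)/z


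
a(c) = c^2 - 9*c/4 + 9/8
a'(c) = 2*c - 9/4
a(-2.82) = 15.42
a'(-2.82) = -7.89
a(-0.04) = 1.22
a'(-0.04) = -2.33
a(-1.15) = 5.04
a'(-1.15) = -4.55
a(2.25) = 1.12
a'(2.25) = 2.25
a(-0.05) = 1.24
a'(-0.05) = -2.35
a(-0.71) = 3.23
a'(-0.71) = -3.67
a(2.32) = 1.29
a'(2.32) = 2.39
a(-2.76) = 14.95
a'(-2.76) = -7.77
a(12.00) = 118.12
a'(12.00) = 21.75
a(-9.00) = 102.38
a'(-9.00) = -20.25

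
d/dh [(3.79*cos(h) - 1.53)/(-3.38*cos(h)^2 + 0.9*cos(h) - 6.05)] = (-12.8102*cos(h)^2 + 10.3428*cos(h) + 21.5525)*sin(h)/(11.4244*cos(h)^4 - 6.084*cos(h)^3 + 41.708*cos(h)^2 - 10.89*cos(h) + 36.6025)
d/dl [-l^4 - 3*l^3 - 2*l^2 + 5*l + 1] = -4*l^3 - 9*l^2 - 4*l + 5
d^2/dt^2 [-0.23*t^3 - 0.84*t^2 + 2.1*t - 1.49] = -1.38*t - 1.68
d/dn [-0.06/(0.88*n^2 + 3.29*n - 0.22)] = (0.1056*n + 0.1974)/(0.88*n^2 + 3.29*n - 0.22)^2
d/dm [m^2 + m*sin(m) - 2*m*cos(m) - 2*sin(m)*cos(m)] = 2*m*sin(m) + m*cos(m) + 2*m + sin(m) - 2*cos(m) - 2*cos(2*m)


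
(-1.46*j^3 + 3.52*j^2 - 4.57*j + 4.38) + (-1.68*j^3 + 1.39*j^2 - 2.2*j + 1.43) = -3.14*j^3 + 4.91*j^2 - 6.77*j + 5.81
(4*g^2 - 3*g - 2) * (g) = 4*g^3 - 3*g^2 - 2*g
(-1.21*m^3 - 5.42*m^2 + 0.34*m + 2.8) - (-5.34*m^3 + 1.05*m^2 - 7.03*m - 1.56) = 4.13*m^3 - 6.47*m^2 + 7.37*m + 4.36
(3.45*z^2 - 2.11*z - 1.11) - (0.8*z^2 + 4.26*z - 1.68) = 2.65*z^2 - 6.37*z + 0.57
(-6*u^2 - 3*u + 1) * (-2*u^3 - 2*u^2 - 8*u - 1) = 12*u^5 + 18*u^4 + 52*u^3 + 28*u^2 - 5*u - 1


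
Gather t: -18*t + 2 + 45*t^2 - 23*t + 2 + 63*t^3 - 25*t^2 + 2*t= 63*t^3 + 20*t^2 - 39*t + 4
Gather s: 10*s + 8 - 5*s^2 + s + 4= -5*s^2 + 11*s + 12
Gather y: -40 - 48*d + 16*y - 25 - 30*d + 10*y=-78*d + 26*y - 65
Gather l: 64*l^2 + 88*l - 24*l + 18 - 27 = 64*l^2 + 64*l - 9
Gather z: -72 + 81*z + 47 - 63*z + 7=18*z - 18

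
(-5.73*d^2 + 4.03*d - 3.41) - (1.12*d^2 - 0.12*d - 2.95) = -6.85*d^2 + 4.15*d - 0.46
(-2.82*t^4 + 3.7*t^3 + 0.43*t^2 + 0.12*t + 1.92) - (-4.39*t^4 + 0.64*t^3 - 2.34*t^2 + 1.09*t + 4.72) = 1.57*t^4 + 3.06*t^3 + 2.77*t^2 - 0.97*t - 2.8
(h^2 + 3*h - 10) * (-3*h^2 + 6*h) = -3*h^4 - 3*h^3 + 48*h^2 - 60*h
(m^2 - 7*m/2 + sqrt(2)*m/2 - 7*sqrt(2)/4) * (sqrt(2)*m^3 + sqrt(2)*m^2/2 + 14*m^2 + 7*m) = sqrt(2)*m^5 - 3*sqrt(2)*m^4 + 15*m^4 - 45*m^3 + 21*sqrt(2)*m^3/4 - 21*sqrt(2)*m^2 - 105*m^2/4 - 49*sqrt(2)*m/4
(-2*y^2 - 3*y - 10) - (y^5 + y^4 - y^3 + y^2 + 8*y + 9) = -y^5 - y^4 + y^3 - 3*y^2 - 11*y - 19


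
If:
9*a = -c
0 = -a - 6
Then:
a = -6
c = 54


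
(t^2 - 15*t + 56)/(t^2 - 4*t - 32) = (t - 7)/(t + 4)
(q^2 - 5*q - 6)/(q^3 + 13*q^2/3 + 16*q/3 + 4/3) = 3*(q^2 - 5*q - 6)/(3*q^3 + 13*q^2 + 16*q + 4)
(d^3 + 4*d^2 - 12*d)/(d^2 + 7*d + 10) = d*(d^2 + 4*d - 12)/(d^2 + 7*d + 10)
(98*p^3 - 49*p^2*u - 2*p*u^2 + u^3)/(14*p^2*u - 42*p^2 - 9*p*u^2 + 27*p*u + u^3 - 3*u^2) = (7*p + u)/(u - 3)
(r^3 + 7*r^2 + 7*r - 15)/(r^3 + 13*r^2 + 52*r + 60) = (r^2 + 2*r - 3)/(r^2 + 8*r + 12)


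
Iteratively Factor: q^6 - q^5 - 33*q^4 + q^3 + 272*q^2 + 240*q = (q + 3)*(q^5 - 4*q^4 - 21*q^3 + 64*q^2 + 80*q) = (q + 1)*(q + 3)*(q^4 - 5*q^3 - 16*q^2 + 80*q) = (q - 5)*(q + 1)*(q + 3)*(q^3 - 16*q) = (q - 5)*(q - 4)*(q + 1)*(q + 3)*(q^2 + 4*q) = q*(q - 5)*(q - 4)*(q + 1)*(q + 3)*(q + 4)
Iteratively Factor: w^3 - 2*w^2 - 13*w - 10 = (w + 2)*(w^2 - 4*w - 5) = (w + 1)*(w + 2)*(w - 5)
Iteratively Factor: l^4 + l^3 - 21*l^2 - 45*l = (l)*(l^3 + l^2 - 21*l - 45) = l*(l - 5)*(l^2 + 6*l + 9) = l*(l - 5)*(l + 3)*(l + 3)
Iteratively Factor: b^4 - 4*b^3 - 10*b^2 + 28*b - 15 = (b - 1)*(b^3 - 3*b^2 - 13*b + 15) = (b - 1)^2*(b^2 - 2*b - 15) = (b - 1)^2*(b + 3)*(b - 5)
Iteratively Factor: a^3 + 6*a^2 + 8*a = (a + 2)*(a^2 + 4*a) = a*(a + 2)*(a + 4)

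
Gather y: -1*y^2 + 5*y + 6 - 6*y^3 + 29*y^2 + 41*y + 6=-6*y^3 + 28*y^2 + 46*y + 12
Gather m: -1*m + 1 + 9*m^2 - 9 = 9*m^2 - m - 8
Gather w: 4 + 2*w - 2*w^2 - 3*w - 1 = -2*w^2 - w + 3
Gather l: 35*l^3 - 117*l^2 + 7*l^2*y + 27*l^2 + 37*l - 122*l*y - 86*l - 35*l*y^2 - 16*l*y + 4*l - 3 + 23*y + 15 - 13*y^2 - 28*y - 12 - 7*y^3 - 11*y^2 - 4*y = 35*l^3 + l^2*(7*y - 90) + l*(-35*y^2 - 138*y - 45) - 7*y^3 - 24*y^2 - 9*y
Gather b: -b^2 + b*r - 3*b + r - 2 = -b^2 + b*(r - 3) + r - 2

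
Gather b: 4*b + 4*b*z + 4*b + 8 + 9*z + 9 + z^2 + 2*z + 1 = b*(4*z + 8) + z^2 + 11*z + 18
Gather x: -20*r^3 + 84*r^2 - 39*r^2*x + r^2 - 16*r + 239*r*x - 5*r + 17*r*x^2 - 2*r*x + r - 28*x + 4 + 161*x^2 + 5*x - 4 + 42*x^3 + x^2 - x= -20*r^3 + 85*r^2 - 20*r + 42*x^3 + x^2*(17*r + 162) + x*(-39*r^2 + 237*r - 24)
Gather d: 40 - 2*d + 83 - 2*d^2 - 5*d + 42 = -2*d^2 - 7*d + 165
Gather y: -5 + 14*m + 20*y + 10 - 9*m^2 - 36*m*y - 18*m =-9*m^2 - 4*m + y*(20 - 36*m) + 5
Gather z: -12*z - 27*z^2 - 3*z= -27*z^2 - 15*z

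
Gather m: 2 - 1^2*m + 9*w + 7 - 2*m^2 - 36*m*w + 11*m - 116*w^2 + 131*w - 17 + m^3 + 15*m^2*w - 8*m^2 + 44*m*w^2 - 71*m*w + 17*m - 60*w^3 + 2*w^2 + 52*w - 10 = m^3 + m^2*(15*w - 10) + m*(44*w^2 - 107*w + 27) - 60*w^3 - 114*w^2 + 192*w - 18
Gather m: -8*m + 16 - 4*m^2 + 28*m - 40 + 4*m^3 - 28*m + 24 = 4*m^3 - 4*m^2 - 8*m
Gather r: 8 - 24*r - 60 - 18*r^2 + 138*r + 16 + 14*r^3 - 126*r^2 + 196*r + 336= 14*r^3 - 144*r^2 + 310*r + 300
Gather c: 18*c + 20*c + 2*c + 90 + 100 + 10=40*c + 200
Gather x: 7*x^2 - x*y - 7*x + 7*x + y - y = 7*x^2 - x*y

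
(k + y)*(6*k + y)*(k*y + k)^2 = 6*k^4*y^2 + 12*k^4*y + 6*k^4 + 7*k^3*y^3 + 14*k^3*y^2 + 7*k^3*y + k^2*y^4 + 2*k^2*y^3 + k^2*y^2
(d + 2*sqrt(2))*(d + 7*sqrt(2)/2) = d^2 + 11*sqrt(2)*d/2 + 14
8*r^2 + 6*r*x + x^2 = (2*r + x)*(4*r + x)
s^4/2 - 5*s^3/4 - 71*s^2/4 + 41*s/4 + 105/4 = (s/2 + 1/2)*(s - 7)*(s - 3/2)*(s + 5)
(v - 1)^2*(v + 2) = v^3 - 3*v + 2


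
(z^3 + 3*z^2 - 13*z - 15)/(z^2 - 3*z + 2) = (z^3 + 3*z^2 - 13*z - 15)/(z^2 - 3*z + 2)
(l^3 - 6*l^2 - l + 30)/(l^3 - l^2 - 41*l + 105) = (l + 2)/(l + 7)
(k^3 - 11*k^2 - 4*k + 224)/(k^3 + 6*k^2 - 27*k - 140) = (k^2 - 15*k + 56)/(k^2 + 2*k - 35)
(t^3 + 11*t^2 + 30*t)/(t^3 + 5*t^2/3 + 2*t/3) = 3*(t^2 + 11*t + 30)/(3*t^2 + 5*t + 2)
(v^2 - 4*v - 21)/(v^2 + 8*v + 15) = (v - 7)/(v + 5)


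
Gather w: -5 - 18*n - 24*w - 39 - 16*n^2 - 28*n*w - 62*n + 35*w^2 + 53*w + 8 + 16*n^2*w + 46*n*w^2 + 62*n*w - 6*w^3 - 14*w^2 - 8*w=-16*n^2 - 80*n - 6*w^3 + w^2*(46*n + 21) + w*(16*n^2 + 34*n + 21) - 36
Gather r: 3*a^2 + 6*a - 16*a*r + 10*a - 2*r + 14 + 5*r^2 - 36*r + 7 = 3*a^2 + 16*a + 5*r^2 + r*(-16*a - 38) + 21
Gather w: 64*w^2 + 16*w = 64*w^2 + 16*w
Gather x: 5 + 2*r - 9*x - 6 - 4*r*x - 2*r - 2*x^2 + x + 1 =-2*x^2 + x*(-4*r - 8)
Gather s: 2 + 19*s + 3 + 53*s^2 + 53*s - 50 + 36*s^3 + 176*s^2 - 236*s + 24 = 36*s^3 + 229*s^2 - 164*s - 21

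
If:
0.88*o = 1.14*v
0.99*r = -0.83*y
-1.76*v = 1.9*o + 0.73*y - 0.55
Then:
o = 0.168784322170776 - 0.224022827608485*y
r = -0.838383838383838*y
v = 0.130289652202003 - 0.172929902013567*y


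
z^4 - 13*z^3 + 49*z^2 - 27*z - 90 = (z - 6)*(z - 5)*(z - 3)*(z + 1)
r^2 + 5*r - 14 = (r - 2)*(r + 7)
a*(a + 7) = a^2 + 7*a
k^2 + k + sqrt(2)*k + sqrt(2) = (k + 1)*(k + sqrt(2))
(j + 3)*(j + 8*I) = j^2 + 3*j + 8*I*j + 24*I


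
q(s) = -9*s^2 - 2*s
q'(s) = -18*s - 2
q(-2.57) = -54.30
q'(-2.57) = 44.26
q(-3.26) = -89.13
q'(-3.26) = 56.68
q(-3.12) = -81.37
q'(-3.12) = 54.16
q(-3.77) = -120.38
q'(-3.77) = 65.86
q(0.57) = -4.06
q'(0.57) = -12.26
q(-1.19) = -10.36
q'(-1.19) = 19.42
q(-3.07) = -78.68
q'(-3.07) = 53.26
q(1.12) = -13.53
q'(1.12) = -22.16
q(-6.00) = -312.00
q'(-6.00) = 106.00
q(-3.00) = -75.00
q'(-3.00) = 52.00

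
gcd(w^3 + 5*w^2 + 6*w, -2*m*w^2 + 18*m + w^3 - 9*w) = w + 3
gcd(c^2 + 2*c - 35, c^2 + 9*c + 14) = c + 7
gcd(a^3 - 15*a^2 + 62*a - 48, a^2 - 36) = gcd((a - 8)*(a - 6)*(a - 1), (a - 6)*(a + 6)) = a - 6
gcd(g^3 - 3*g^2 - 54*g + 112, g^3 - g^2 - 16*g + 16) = 1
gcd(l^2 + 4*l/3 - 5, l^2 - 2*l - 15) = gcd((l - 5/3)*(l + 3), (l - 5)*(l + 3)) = l + 3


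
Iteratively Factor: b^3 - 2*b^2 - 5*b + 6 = (b + 2)*(b^2 - 4*b + 3) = (b - 3)*(b + 2)*(b - 1)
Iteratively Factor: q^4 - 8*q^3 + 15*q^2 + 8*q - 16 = (q - 1)*(q^3 - 7*q^2 + 8*q + 16) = (q - 4)*(q - 1)*(q^2 - 3*q - 4) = (q - 4)^2*(q - 1)*(q + 1)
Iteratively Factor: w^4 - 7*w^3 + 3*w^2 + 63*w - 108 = (w - 3)*(w^3 - 4*w^2 - 9*w + 36) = (w - 3)^2*(w^2 - w - 12) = (w - 3)^2*(w + 3)*(w - 4)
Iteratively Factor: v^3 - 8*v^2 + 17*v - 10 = (v - 1)*(v^2 - 7*v + 10) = (v - 5)*(v - 1)*(v - 2)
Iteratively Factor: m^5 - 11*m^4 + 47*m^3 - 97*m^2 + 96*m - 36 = (m - 2)*(m^4 - 9*m^3 + 29*m^2 - 39*m + 18) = (m - 3)*(m - 2)*(m^3 - 6*m^2 + 11*m - 6) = (m - 3)*(m - 2)^2*(m^2 - 4*m + 3) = (m - 3)*(m - 2)^2*(m - 1)*(m - 3)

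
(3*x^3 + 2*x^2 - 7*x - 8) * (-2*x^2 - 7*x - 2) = -6*x^5 - 25*x^4 - 6*x^3 + 61*x^2 + 70*x + 16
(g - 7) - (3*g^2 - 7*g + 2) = -3*g^2 + 8*g - 9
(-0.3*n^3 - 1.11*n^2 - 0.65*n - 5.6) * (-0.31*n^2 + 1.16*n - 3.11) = 0.093*n^5 - 0.00389999999999996*n^4 - 0.1531*n^3 + 4.4341*n^2 - 4.4745*n + 17.416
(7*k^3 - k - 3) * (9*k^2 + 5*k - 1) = 63*k^5 + 35*k^4 - 16*k^3 - 32*k^2 - 14*k + 3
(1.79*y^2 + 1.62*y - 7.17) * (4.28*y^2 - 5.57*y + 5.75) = 7.6612*y^4 - 3.0367*y^3 - 29.4185*y^2 + 49.2519*y - 41.2275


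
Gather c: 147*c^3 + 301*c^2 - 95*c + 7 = 147*c^3 + 301*c^2 - 95*c + 7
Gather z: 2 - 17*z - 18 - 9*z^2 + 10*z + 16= -9*z^2 - 7*z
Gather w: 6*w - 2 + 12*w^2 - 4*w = 12*w^2 + 2*w - 2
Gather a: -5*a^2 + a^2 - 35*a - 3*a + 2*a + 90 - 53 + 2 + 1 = -4*a^2 - 36*a + 40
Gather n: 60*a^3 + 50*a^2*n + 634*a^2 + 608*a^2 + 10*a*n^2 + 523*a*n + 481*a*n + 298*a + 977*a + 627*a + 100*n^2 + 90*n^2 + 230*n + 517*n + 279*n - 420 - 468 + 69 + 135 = 60*a^3 + 1242*a^2 + 1902*a + n^2*(10*a + 190) + n*(50*a^2 + 1004*a + 1026) - 684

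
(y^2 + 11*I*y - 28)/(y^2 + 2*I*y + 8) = (y + 7*I)/(y - 2*I)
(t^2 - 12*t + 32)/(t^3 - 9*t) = (t^2 - 12*t + 32)/(t*(t^2 - 9))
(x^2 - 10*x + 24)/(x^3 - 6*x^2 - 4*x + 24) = (x - 4)/(x^2 - 4)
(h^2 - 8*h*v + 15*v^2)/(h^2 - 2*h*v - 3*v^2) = (h - 5*v)/(h + v)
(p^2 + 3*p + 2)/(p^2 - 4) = (p + 1)/(p - 2)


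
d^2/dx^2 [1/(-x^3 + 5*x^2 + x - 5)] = 2*((3*x - 5)*(x^3 - 5*x^2 - x + 5) - (-3*x^2 + 10*x + 1)^2)/(x^3 - 5*x^2 - x + 5)^3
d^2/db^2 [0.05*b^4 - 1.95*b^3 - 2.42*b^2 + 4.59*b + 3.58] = 0.6*b^2 - 11.7*b - 4.84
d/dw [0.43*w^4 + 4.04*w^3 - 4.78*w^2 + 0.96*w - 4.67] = 1.72*w^3 + 12.12*w^2 - 9.56*w + 0.96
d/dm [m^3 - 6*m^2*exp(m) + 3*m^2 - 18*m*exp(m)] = -6*m^2*exp(m) + 3*m^2 - 30*m*exp(m) + 6*m - 18*exp(m)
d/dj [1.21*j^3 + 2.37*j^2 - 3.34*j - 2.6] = 3.63*j^2 + 4.74*j - 3.34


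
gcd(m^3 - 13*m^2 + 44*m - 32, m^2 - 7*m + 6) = m - 1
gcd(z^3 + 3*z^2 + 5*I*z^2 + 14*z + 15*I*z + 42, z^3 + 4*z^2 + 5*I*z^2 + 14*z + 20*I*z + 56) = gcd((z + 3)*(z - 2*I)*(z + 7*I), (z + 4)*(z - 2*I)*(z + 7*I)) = z^2 + 5*I*z + 14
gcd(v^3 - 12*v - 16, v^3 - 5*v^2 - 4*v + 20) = v + 2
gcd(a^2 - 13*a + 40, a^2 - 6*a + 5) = a - 5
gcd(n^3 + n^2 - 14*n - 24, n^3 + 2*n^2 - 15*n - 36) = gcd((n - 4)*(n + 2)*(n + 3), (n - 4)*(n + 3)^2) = n^2 - n - 12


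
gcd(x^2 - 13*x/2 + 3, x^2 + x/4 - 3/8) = x - 1/2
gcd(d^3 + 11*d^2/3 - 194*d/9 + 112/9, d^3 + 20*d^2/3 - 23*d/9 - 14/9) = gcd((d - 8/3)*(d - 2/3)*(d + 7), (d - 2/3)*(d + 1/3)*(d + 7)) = d^2 + 19*d/3 - 14/3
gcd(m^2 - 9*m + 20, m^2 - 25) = m - 5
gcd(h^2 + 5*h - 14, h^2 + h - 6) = h - 2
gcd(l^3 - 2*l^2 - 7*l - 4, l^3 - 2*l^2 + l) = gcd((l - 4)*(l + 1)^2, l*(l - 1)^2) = 1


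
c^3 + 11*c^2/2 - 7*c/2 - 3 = (c - 1)*(c + 1/2)*(c + 6)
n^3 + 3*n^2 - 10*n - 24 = (n - 3)*(n + 2)*(n + 4)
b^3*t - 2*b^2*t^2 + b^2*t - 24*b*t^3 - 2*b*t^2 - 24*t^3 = (b - 6*t)*(b + 4*t)*(b*t + t)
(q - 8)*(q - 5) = q^2 - 13*q + 40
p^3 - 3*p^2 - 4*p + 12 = (p - 3)*(p - 2)*(p + 2)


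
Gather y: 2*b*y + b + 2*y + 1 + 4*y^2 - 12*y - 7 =b + 4*y^2 + y*(2*b - 10) - 6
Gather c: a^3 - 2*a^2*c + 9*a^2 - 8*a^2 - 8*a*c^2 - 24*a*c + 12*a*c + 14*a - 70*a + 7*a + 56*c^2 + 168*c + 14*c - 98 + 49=a^3 + a^2 - 49*a + c^2*(56 - 8*a) + c*(-2*a^2 - 12*a + 182) - 49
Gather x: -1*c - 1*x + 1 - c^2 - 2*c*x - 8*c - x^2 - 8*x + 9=-c^2 - 9*c - x^2 + x*(-2*c - 9) + 10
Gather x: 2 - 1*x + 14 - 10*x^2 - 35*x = -10*x^2 - 36*x + 16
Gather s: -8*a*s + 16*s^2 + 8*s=16*s^2 + s*(8 - 8*a)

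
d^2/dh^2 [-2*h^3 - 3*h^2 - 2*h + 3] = -12*h - 6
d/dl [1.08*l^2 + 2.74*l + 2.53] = 2.16*l + 2.74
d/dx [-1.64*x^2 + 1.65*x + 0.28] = 1.65 - 3.28*x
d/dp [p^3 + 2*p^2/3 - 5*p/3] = 3*p^2 + 4*p/3 - 5/3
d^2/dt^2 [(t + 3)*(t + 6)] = 2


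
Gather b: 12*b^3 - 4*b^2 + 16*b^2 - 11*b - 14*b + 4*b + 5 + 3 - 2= 12*b^3 + 12*b^2 - 21*b + 6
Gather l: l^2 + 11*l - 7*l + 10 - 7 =l^2 + 4*l + 3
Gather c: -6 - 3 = -9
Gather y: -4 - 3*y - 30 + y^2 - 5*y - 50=y^2 - 8*y - 84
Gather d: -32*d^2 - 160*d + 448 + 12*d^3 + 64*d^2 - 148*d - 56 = 12*d^3 + 32*d^2 - 308*d + 392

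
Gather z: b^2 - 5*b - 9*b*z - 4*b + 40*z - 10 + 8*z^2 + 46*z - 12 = b^2 - 9*b + 8*z^2 + z*(86 - 9*b) - 22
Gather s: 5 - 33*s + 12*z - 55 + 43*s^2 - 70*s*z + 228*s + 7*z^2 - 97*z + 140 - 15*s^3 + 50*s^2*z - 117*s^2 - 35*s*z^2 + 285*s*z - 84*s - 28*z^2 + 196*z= -15*s^3 + s^2*(50*z - 74) + s*(-35*z^2 + 215*z + 111) - 21*z^2 + 111*z + 90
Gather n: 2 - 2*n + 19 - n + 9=30 - 3*n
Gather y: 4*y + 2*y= 6*y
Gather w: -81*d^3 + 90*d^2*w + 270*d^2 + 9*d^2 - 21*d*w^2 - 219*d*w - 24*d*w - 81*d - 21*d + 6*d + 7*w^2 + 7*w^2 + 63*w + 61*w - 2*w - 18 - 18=-81*d^3 + 279*d^2 - 96*d + w^2*(14 - 21*d) + w*(90*d^2 - 243*d + 122) - 36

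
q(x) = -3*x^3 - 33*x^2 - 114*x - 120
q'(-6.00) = -42.00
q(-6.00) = 24.00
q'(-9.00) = -249.00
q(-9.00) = 420.00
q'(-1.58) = -32.19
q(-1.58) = -10.43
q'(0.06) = -117.99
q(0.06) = -126.96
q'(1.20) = -206.16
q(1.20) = -309.50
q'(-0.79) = -67.48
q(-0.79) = -49.06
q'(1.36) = -220.41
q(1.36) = -343.62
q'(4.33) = -568.52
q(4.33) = -1475.88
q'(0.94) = -183.99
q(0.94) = -258.81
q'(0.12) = -122.05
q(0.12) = -134.16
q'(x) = -9*x^2 - 66*x - 114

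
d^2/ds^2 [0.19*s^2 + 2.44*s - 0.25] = 0.380000000000000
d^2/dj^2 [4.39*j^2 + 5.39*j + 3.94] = 8.78000000000000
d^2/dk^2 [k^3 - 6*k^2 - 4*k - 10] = 6*k - 12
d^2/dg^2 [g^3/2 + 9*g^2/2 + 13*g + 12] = 3*g + 9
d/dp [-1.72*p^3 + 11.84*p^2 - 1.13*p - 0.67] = -5.16*p^2 + 23.68*p - 1.13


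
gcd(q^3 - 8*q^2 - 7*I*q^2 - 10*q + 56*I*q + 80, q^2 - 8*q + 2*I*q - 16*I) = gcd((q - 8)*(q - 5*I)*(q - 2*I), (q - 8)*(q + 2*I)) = q - 8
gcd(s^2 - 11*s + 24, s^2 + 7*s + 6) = 1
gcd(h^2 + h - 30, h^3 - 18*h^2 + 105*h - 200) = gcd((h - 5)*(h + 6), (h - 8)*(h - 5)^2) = h - 5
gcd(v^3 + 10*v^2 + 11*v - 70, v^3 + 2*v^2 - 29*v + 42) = v^2 + 5*v - 14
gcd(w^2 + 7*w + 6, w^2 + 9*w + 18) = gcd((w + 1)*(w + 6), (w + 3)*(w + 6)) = w + 6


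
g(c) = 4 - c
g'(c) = -1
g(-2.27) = 6.27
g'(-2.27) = -1.00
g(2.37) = 1.63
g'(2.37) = -1.00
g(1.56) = 2.44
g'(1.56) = -1.00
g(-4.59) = 8.59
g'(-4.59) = -1.00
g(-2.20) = 6.20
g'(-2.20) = -1.00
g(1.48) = 2.52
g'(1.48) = -1.00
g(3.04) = 0.96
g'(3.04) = -1.00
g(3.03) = 0.97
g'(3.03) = -1.00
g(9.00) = -5.00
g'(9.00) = -1.00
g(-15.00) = 19.00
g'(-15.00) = -1.00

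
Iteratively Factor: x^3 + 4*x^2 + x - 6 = (x + 2)*(x^2 + 2*x - 3) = (x - 1)*(x + 2)*(x + 3)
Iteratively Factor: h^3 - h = (h)*(h^2 - 1) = h*(h + 1)*(h - 1)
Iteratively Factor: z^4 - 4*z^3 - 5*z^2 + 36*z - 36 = (z - 3)*(z^3 - z^2 - 8*z + 12) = (z - 3)*(z - 2)*(z^2 + z - 6) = (z - 3)*(z - 2)^2*(z + 3)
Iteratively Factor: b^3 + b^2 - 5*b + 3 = (b - 1)*(b^2 + 2*b - 3) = (b - 1)^2*(b + 3)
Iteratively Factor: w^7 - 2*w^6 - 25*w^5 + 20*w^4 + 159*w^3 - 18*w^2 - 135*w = (w + 3)*(w^6 - 5*w^5 - 10*w^4 + 50*w^3 + 9*w^2 - 45*w) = (w - 3)*(w + 3)*(w^5 - 2*w^4 - 16*w^3 + 2*w^2 + 15*w) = (w - 3)*(w + 3)^2*(w^4 - 5*w^3 - w^2 + 5*w) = (w - 5)*(w - 3)*(w + 3)^2*(w^3 - w) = (w - 5)*(w - 3)*(w + 1)*(w + 3)^2*(w^2 - w) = w*(w - 5)*(w - 3)*(w + 1)*(w + 3)^2*(w - 1)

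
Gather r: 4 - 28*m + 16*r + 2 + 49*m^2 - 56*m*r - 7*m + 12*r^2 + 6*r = 49*m^2 - 35*m + 12*r^2 + r*(22 - 56*m) + 6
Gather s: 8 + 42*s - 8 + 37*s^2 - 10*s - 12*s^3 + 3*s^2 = -12*s^3 + 40*s^2 + 32*s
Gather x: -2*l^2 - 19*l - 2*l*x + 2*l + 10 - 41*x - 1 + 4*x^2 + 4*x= -2*l^2 - 17*l + 4*x^2 + x*(-2*l - 37) + 9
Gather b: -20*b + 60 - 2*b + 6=66 - 22*b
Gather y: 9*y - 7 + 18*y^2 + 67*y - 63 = 18*y^2 + 76*y - 70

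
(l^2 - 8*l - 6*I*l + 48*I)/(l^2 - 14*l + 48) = (l - 6*I)/(l - 6)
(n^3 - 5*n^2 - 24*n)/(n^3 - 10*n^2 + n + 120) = n/(n - 5)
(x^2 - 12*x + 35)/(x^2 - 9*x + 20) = (x - 7)/(x - 4)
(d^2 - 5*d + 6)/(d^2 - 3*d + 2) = (d - 3)/(d - 1)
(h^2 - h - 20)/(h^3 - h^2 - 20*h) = 1/h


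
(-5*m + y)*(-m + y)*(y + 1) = 5*m^2*y + 5*m^2 - 6*m*y^2 - 6*m*y + y^3 + y^2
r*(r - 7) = r^2 - 7*r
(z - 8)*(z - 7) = z^2 - 15*z + 56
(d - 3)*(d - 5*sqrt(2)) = d^2 - 5*sqrt(2)*d - 3*d + 15*sqrt(2)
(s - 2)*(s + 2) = s^2 - 4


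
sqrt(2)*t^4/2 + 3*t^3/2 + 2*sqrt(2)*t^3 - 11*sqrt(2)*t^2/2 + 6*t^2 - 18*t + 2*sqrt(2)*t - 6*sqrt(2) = (t - 2)*(t + 6)*(t + sqrt(2)/2)*(sqrt(2)*t/2 + 1)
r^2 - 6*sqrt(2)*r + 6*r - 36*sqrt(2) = (r + 6)*(r - 6*sqrt(2))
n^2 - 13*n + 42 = (n - 7)*(n - 6)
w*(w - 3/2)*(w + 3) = w^3 + 3*w^2/2 - 9*w/2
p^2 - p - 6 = (p - 3)*(p + 2)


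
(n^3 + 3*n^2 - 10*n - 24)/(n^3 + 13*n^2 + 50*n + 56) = (n - 3)/(n + 7)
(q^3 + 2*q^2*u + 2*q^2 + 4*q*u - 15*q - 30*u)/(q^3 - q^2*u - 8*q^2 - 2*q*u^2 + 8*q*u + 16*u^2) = (q^3 + 2*q^2*u + 2*q^2 + 4*q*u - 15*q - 30*u)/(q^3 - q^2*u - 8*q^2 - 2*q*u^2 + 8*q*u + 16*u^2)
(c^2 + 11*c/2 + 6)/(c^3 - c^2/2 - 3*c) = (c + 4)/(c*(c - 2))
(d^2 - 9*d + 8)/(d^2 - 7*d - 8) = (d - 1)/(d + 1)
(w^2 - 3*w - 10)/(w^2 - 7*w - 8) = (-w^2 + 3*w + 10)/(-w^2 + 7*w + 8)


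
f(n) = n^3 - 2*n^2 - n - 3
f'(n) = 3*n^2 - 4*n - 1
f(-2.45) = -27.26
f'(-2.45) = 26.81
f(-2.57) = -30.61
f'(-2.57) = 29.09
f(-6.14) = -303.73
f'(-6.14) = 136.66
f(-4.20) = -108.17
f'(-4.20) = 68.72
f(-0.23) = -2.89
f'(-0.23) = 0.08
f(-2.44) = -26.99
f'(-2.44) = 26.62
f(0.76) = -4.48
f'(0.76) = -2.31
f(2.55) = -1.97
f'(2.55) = 8.31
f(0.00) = -3.00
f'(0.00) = -1.00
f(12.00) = 1425.00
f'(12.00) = 383.00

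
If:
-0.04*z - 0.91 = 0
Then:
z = -22.75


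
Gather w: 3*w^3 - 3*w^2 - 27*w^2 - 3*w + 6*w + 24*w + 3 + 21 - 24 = 3*w^3 - 30*w^2 + 27*w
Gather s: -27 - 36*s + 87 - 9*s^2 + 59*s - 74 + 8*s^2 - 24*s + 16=-s^2 - s + 2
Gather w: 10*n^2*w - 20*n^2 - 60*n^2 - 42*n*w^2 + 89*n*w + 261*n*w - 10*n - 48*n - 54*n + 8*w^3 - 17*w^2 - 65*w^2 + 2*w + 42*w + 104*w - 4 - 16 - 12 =-80*n^2 - 112*n + 8*w^3 + w^2*(-42*n - 82) + w*(10*n^2 + 350*n + 148) - 32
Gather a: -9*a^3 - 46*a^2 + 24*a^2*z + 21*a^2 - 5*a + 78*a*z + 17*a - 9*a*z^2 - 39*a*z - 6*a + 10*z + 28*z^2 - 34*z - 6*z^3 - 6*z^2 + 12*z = -9*a^3 + a^2*(24*z - 25) + a*(-9*z^2 + 39*z + 6) - 6*z^3 + 22*z^2 - 12*z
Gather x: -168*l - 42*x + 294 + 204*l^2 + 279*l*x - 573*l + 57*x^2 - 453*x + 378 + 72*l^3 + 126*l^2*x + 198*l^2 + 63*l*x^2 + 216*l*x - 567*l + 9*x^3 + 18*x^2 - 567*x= 72*l^3 + 402*l^2 - 1308*l + 9*x^3 + x^2*(63*l + 75) + x*(126*l^2 + 495*l - 1062) + 672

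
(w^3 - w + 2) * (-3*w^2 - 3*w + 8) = -3*w^5 - 3*w^4 + 11*w^3 - 3*w^2 - 14*w + 16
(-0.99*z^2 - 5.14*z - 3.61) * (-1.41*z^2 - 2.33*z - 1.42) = 1.3959*z^4 + 9.5541*z^3 + 18.4721*z^2 + 15.7101*z + 5.1262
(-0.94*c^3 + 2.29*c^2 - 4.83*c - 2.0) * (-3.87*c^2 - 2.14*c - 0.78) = 3.6378*c^5 - 6.8507*c^4 + 14.5247*c^3 + 16.29*c^2 + 8.0474*c + 1.56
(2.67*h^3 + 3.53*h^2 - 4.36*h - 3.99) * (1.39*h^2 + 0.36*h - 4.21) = 3.7113*h^5 + 5.8679*h^4 - 16.0303*h^3 - 21.977*h^2 + 16.9192*h + 16.7979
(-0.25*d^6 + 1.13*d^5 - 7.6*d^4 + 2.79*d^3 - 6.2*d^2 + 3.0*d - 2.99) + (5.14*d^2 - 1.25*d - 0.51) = -0.25*d^6 + 1.13*d^5 - 7.6*d^4 + 2.79*d^3 - 1.06*d^2 + 1.75*d - 3.5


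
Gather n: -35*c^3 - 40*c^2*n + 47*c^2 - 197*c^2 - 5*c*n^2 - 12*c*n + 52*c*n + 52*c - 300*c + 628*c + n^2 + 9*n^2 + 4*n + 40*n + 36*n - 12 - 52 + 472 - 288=-35*c^3 - 150*c^2 + 380*c + n^2*(10 - 5*c) + n*(-40*c^2 + 40*c + 80) + 120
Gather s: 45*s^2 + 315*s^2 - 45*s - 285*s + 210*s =360*s^2 - 120*s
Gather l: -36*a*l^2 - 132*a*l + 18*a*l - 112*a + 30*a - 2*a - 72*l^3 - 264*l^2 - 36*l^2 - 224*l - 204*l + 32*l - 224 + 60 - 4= -84*a - 72*l^3 + l^2*(-36*a - 300) + l*(-114*a - 396) - 168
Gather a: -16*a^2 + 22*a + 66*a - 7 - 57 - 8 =-16*a^2 + 88*a - 72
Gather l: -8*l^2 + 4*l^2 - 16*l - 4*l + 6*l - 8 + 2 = -4*l^2 - 14*l - 6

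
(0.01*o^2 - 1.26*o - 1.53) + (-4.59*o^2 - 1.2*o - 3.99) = -4.58*o^2 - 2.46*o - 5.52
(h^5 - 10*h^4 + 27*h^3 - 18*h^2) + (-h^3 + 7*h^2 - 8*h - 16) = h^5 - 10*h^4 + 26*h^3 - 11*h^2 - 8*h - 16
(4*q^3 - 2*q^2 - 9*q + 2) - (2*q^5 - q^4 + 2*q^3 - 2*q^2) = -2*q^5 + q^4 + 2*q^3 - 9*q + 2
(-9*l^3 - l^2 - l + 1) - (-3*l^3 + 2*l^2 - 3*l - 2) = -6*l^3 - 3*l^2 + 2*l + 3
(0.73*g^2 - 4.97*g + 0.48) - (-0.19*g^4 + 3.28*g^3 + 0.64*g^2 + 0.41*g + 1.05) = 0.19*g^4 - 3.28*g^3 + 0.09*g^2 - 5.38*g - 0.57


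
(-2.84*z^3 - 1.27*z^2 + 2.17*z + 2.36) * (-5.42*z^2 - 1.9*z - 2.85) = 15.3928*z^5 + 12.2794*z^4 - 1.2544*z^3 - 13.2947*z^2 - 10.6685*z - 6.726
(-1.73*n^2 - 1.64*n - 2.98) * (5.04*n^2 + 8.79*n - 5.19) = -8.7192*n^4 - 23.4723*n^3 - 20.4561*n^2 - 17.6826*n + 15.4662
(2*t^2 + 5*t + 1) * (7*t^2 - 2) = 14*t^4 + 35*t^3 + 3*t^2 - 10*t - 2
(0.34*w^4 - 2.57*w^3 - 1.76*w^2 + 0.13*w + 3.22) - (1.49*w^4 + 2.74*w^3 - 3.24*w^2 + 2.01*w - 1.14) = -1.15*w^4 - 5.31*w^3 + 1.48*w^2 - 1.88*w + 4.36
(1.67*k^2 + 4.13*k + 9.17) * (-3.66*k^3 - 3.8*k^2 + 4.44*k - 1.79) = -6.1122*k^5 - 21.4618*k^4 - 41.8414*k^3 - 19.4981*k^2 + 33.3221*k - 16.4143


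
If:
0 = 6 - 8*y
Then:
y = 3/4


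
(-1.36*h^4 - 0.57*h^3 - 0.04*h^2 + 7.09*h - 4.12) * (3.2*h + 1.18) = -4.352*h^5 - 3.4288*h^4 - 0.8006*h^3 + 22.6408*h^2 - 4.8178*h - 4.8616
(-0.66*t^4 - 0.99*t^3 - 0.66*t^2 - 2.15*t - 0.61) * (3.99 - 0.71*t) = 0.4686*t^5 - 1.9305*t^4 - 3.4815*t^3 - 1.1069*t^2 - 8.1454*t - 2.4339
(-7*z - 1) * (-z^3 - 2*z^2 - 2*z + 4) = 7*z^4 + 15*z^3 + 16*z^2 - 26*z - 4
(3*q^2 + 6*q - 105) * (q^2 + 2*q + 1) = 3*q^4 + 12*q^3 - 90*q^2 - 204*q - 105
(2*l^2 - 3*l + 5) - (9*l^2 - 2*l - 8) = -7*l^2 - l + 13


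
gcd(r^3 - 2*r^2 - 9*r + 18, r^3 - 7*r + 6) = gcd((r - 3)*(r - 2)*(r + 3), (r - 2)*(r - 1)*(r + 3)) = r^2 + r - 6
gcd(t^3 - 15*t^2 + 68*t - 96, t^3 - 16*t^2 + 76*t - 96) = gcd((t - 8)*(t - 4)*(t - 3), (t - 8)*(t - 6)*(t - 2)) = t - 8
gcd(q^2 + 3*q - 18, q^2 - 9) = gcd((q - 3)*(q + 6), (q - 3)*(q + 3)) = q - 3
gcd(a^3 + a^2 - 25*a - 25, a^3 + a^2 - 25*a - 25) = a^3 + a^2 - 25*a - 25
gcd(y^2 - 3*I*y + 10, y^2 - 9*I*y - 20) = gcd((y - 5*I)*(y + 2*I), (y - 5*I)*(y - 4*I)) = y - 5*I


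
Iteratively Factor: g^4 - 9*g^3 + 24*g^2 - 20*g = (g - 2)*(g^3 - 7*g^2 + 10*g) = g*(g - 2)*(g^2 - 7*g + 10) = g*(g - 5)*(g - 2)*(g - 2)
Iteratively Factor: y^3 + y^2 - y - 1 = (y + 1)*(y^2 - 1) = (y - 1)*(y + 1)*(y + 1)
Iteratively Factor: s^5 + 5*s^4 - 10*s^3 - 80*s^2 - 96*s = (s)*(s^4 + 5*s^3 - 10*s^2 - 80*s - 96) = s*(s - 4)*(s^3 + 9*s^2 + 26*s + 24) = s*(s - 4)*(s + 4)*(s^2 + 5*s + 6) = s*(s - 4)*(s + 3)*(s + 4)*(s + 2)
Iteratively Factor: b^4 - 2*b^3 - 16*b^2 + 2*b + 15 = (b + 3)*(b^3 - 5*b^2 - b + 5) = (b + 1)*(b + 3)*(b^2 - 6*b + 5) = (b - 1)*(b + 1)*(b + 3)*(b - 5)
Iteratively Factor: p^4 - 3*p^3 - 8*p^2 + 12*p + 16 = (p + 1)*(p^3 - 4*p^2 - 4*p + 16) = (p + 1)*(p + 2)*(p^2 - 6*p + 8) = (p - 4)*(p + 1)*(p + 2)*(p - 2)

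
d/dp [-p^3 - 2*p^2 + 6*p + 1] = -3*p^2 - 4*p + 6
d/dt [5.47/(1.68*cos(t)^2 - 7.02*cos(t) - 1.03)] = (18.3792*cos(t) - 38.3994)*sin(t)/(-1.68*cos(t)^2 + 7.02*cos(t) + 1.03)^2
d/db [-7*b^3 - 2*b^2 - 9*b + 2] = -21*b^2 - 4*b - 9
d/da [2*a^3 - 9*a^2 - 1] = 6*a*(a - 3)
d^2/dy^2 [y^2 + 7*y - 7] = 2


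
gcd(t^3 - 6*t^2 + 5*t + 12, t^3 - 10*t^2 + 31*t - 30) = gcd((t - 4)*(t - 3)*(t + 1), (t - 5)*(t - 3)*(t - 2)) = t - 3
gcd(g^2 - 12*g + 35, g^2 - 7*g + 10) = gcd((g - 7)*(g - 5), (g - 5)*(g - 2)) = g - 5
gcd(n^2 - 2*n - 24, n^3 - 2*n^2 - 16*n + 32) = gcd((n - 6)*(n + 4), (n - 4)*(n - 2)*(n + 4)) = n + 4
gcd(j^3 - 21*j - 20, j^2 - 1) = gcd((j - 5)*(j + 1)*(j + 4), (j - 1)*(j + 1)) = j + 1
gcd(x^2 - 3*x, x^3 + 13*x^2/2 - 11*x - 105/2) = x - 3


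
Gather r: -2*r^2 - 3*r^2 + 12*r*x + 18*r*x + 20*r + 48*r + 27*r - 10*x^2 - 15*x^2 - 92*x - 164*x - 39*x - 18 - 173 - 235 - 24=-5*r^2 + r*(30*x + 95) - 25*x^2 - 295*x - 450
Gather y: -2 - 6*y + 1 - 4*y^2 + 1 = -4*y^2 - 6*y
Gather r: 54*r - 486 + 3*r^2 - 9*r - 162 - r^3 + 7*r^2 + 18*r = -r^3 + 10*r^2 + 63*r - 648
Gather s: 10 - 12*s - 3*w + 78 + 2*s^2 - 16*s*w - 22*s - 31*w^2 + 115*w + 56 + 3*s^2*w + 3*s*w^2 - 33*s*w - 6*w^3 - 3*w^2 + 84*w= s^2*(3*w + 2) + s*(3*w^2 - 49*w - 34) - 6*w^3 - 34*w^2 + 196*w + 144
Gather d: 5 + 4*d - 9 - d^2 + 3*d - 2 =-d^2 + 7*d - 6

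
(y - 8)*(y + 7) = y^2 - y - 56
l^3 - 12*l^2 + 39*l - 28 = (l - 7)*(l - 4)*(l - 1)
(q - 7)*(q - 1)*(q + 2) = q^3 - 6*q^2 - 9*q + 14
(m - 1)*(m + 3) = m^2 + 2*m - 3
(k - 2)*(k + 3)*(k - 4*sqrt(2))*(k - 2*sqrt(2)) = k^4 - 6*sqrt(2)*k^3 + k^3 - 6*sqrt(2)*k^2 + 10*k^2 + 16*k + 36*sqrt(2)*k - 96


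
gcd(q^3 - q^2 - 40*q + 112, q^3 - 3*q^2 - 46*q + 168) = q^2 + 3*q - 28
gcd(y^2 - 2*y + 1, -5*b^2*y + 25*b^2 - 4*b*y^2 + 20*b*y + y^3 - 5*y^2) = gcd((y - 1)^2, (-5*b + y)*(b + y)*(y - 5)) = 1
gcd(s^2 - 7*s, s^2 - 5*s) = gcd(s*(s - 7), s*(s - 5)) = s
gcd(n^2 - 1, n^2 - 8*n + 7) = n - 1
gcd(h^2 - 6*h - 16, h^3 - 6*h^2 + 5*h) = 1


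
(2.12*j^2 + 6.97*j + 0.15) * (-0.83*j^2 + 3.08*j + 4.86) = -1.7596*j^4 + 0.7445*j^3 + 31.6463*j^2 + 34.3362*j + 0.729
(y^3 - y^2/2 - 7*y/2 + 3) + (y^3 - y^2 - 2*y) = 2*y^3 - 3*y^2/2 - 11*y/2 + 3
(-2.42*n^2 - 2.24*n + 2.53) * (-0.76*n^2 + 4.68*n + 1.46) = 1.8392*n^4 - 9.6232*n^3 - 15.9392*n^2 + 8.57*n + 3.6938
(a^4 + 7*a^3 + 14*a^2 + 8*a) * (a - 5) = a^5 + 2*a^4 - 21*a^3 - 62*a^2 - 40*a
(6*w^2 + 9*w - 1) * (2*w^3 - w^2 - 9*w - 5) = 12*w^5 + 12*w^4 - 65*w^3 - 110*w^2 - 36*w + 5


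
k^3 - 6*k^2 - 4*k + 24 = (k - 6)*(k - 2)*(k + 2)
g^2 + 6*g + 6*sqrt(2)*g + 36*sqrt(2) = (g + 6)*(g + 6*sqrt(2))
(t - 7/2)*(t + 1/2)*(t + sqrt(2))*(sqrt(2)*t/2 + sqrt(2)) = sqrt(2)*t^4/2 - sqrt(2)*t^3/2 + t^3 - 31*sqrt(2)*t^2/8 - t^2 - 31*t/4 - 7*sqrt(2)*t/4 - 7/2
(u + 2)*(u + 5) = u^2 + 7*u + 10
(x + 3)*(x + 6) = x^2 + 9*x + 18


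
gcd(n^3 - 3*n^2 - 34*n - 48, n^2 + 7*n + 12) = n + 3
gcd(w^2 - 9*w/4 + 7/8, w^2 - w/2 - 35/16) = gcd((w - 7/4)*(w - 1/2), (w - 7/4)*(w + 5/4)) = w - 7/4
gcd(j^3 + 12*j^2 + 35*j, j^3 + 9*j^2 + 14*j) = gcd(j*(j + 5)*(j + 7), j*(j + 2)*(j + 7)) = j^2 + 7*j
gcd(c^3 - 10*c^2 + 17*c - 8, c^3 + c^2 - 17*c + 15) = c - 1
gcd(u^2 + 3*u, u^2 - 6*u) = u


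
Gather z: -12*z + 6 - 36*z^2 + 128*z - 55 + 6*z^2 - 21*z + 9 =-30*z^2 + 95*z - 40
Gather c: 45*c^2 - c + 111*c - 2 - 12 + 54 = 45*c^2 + 110*c + 40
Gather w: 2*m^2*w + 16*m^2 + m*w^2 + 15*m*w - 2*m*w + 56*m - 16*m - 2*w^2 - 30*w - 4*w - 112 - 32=16*m^2 + 40*m + w^2*(m - 2) + w*(2*m^2 + 13*m - 34) - 144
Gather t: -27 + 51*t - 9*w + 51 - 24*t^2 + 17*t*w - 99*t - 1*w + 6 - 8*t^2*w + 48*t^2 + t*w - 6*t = t^2*(24 - 8*w) + t*(18*w - 54) - 10*w + 30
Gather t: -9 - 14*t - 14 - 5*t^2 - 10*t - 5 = -5*t^2 - 24*t - 28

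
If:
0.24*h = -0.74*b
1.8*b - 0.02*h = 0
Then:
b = 0.00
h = 0.00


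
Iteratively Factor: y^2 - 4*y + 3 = (y - 1)*(y - 3)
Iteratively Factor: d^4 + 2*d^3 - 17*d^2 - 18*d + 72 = (d - 3)*(d^3 + 5*d^2 - 2*d - 24) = (d - 3)*(d + 3)*(d^2 + 2*d - 8) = (d - 3)*(d - 2)*(d + 3)*(d + 4)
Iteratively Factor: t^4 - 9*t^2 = (t)*(t^3 - 9*t) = t^2*(t^2 - 9) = t^2*(t + 3)*(t - 3)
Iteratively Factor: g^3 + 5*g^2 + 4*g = (g + 1)*(g^2 + 4*g) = (g + 1)*(g + 4)*(g)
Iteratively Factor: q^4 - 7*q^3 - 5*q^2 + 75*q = (q + 3)*(q^3 - 10*q^2 + 25*q) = (q - 5)*(q + 3)*(q^2 - 5*q) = (q - 5)^2*(q + 3)*(q)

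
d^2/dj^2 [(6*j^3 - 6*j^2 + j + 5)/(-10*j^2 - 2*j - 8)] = (59*j^3 - 807*j^2 - 303*j + 195)/(125*j^6 + 75*j^5 + 315*j^4 + 121*j^3 + 252*j^2 + 48*j + 64)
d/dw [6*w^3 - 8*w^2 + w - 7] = 18*w^2 - 16*w + 1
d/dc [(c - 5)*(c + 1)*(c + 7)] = 3*c^2 + 6*c - 33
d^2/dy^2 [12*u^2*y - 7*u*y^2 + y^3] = -14*u + 6*y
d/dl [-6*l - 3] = -6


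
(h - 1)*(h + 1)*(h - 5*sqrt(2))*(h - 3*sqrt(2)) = h^4 - 8*sqrt(2)*h^3 + 29*h^2 + 8*sqrt(2)*h - 30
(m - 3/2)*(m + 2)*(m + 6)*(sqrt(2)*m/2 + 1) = sqrt(2)*m^4/2 + m^3 + 13*sqrt(2)*m^3/4 + 13*m^2/2 - 9*sqrt(2)*m - 18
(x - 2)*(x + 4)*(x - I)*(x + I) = x^4 + 2*x^3 - 7*x^2 + 2*x - 8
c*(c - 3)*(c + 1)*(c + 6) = c^4 + 4*c^3 - 15*c^2 - 18*c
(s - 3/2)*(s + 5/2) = s^2 + s - 15/4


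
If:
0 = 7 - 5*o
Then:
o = 7/5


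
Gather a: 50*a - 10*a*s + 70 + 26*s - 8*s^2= a*(50 - 10*s) - 8*s^2 + 26*s + 70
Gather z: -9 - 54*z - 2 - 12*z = -66*z - 11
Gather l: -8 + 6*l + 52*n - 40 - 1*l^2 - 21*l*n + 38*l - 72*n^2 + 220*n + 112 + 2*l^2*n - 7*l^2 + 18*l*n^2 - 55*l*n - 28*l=l^2*(2*n - 8) + l*(18*n^2 - 76*n + 16) - 72*n^2 + 272*n + 64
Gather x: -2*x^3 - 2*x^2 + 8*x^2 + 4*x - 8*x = -2*x^3 + 6*x^2 - 4*x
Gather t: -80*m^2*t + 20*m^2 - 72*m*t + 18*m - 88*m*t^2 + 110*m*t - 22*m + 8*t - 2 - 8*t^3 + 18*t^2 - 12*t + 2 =20*m^2 - 4*m - 8*t^3 + t^2*(18 - 88*m) + t*(-80*m^2 + 38*m - 4)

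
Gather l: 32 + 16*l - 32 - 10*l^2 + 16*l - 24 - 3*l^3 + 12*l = -3*l^3 - 10*l^2 + 44*l - 24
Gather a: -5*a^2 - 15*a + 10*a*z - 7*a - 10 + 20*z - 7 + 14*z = -5*a^2 + a*(10*z - 22) + 34*z - 17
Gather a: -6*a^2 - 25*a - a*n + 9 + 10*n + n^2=-6*a^2 + a*(-n - 25) + n^2 + 10*n + 9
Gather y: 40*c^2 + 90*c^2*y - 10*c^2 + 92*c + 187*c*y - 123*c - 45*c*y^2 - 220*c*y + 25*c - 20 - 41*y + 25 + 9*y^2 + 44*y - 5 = 30*c^2 - 6*c + y^2*(9 - 45*c) + y*(90*c^2 - 33*c + 3)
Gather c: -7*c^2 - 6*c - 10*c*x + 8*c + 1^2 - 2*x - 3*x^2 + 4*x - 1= -7*c^2 + c*(2 - 10*x) - 3*x^2 + 2*x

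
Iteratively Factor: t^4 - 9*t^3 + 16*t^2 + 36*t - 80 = (t - 5)*(t^3 - 4*t^2 - 4*t + 16) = (t - 5)*(t - 2)*(t^2 - 2*t - 8) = (t - 5)*(t - 2)*(t + 2)*(t - 4)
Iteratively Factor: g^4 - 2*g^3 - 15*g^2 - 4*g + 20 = (g - 5)*(g^3 + 3*g^2 - 4) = (g - 5)*(g + 2)*(g^2 + g - 2) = (g - 5)*(g - 1)*(g + 2)*(g + 2)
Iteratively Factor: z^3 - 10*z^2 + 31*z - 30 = (z - 2)*(z^2 - 8*z + 15) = (z - 5)*(z - 2)*(z - 3)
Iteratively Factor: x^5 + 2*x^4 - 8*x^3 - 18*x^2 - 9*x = (x + 1)*(x^4 + x^3 - 9*x^2 - 9*x) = x*(x + 1)*(x^3 + x^2 - 9*x - 9) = x*(x - 3)*(x + 1)*(x^2 + 4*x + 3) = x*(x - 3)*(x + 1)^2*(x + 3)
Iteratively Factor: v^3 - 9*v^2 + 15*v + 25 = (v - 5)*(v^2 - 4*v - 5) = (v - 5)^2*(v + 1)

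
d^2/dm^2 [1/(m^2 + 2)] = 2*(3*m^2 - 2)/(m^2 + 2)^3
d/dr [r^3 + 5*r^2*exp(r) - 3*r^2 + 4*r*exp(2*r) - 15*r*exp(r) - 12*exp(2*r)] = 5*r^2*exp(r) + 3*r^2 + 8*r*exp(2*r) - 5*r*exp(r) - 6*r - 20*exp(2*r) - 15*exp(r)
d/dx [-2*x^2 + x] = 1 - 4*x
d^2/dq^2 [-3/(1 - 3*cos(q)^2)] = 18*(-6*sin(q)^4 + 5*sin(q)^2 + 2)/(3*cos(q)^2 - 1)^3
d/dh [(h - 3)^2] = 2*h - 6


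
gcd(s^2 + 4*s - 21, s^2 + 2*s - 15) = s - 3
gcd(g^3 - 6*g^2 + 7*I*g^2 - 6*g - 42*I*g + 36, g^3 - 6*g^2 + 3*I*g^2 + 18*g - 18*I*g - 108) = g^2 + g*(-6 + 6*I) - 36*I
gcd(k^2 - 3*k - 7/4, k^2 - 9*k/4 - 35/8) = k - 7/2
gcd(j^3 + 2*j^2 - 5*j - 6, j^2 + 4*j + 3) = j^2 + 4*j + 3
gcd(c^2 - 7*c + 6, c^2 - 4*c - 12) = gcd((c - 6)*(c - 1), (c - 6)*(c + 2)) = c - 6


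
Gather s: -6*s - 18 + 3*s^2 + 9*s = 3*s^2 + 3*s - 18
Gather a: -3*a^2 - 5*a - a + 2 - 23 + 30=-3*a^2 - 6*a + 9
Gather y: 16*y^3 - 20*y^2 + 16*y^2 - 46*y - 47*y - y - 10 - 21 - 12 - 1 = 16*y^3 - 4*y^2 - 94*y - 44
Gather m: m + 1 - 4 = m - 3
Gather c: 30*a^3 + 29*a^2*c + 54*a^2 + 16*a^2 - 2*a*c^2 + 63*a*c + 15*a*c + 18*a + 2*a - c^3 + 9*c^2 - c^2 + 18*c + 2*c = 30*a^3 + 70*a^2 + 20*a - c^3 + c^2*(8 - 2*a) + c*(29*a^2 + 78*a + 20)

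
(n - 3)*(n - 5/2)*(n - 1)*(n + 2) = n^4 - 9*n^3/2 + 37*n/2 - 15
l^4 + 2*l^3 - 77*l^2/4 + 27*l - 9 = (l - 2)*(l - 3/2)*(l - 1/2)*(l + 6)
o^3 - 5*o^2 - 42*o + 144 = (o - 8)*(o - 3)*(o + 6)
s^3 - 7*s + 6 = (s - 2)*(s - 1)*(s + 3)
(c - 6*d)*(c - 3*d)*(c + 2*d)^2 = c^4 - 5*c^3*d - 14*c^2*d^2 + 36*c*d^3 + 72*d^4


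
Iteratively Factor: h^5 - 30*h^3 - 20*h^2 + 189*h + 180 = (h + 1)*(h^4 - h^3 - 29*h^2 + 9*h + 180) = (h - 3)*(h + 1)*(h^3 + 2*h^2 - 23*h - 60) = (h - 3)*(h + 1)*(h + 3)*(h^2 - h - 20) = (h - 5)*(h - 3)*(h + 1)*(h + 3)*(h + 4)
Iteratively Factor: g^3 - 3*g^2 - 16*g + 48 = (g - 3)*(g^2 - 16) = (g - 4)*(g - 3)*(g + 4)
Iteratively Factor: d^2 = (d)*(d)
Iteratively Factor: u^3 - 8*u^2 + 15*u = (u - 5)*(u^2 - 3*u) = u*(u - 5)*(u - 3)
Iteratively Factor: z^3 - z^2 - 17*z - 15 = (z + 3)*(z^2 - 4*z - 5) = (z + 1)*(z + 3)*(z - 5)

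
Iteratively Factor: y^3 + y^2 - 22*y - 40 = (y + 4)*(y^2 - 3*y - 10) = (y - 5)*(y + 4)*(y + 2)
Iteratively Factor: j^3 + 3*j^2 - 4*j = (j)*(j^2 + 3*j - 4) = j*(j - 1)*(j + 4)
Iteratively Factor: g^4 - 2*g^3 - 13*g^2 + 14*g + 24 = (g + 1)*(g^3 - 3*g^2 - 10*g + 24) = (g + 1)*(g + 3)*(g^2 - 6*g + 8) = (g - 4)*(g + 1)*(g + 3)*(g - 2)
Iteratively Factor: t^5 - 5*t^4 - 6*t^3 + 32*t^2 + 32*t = (t + 1)*(t^4 - 6*t^3 + 32*t) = t*(t + 1)*(t^3 - 6*t^2 + 32) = t*(t - 4)*(t + 1)*(t^2 - 2*t - 8) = t*(t - 4)*(t + 1)*(t + 2)*(t - 4)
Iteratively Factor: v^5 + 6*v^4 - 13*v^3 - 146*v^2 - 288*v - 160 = (v - 5)*(v^4 + 11*v^3 + 42*v^2 + 64*v + 32) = (v - 5)*(v + 2)*(v^3 + 9*v^2 + 24*v + 16) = (v - 5)*(v + 1)*(v + 2)*(v^2 + 8*v + 16) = (v - 5)*(v + 1)*(v + 2)*(v + 4)*(v + 4)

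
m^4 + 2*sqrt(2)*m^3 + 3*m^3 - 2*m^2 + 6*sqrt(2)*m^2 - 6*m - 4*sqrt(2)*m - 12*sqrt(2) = (m + 3)*(m - sqrt(2))*(m + sqrt(2))*(m + 2*sqrt(2))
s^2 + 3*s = s*(s + 3)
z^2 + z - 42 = (z - 6)*(z + 7)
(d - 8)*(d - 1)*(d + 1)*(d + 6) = d^4 - 2*d^3 - 49*d^2 + 2*d + 48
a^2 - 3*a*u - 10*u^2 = (a - 5*u)*(a + 2*u)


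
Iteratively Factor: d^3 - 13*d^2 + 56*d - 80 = (d - 4)*(d^2 - 9*d + 20) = (d - 5)*(d - 4)*(d - 4)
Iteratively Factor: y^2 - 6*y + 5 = (y - 5)*(y - 1)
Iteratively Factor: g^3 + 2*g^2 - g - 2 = (g + 1)*(g^2 + g - 2) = (g - 1)*(g + 1)*(g + 2)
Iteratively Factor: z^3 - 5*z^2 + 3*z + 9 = (z - 3)*(z^2 - 2*z - 3) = (z - 3)^2*(z + 1)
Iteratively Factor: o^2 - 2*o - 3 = (o - 3)*(o + 1)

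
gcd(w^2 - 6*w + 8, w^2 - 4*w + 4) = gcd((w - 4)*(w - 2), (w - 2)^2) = w - 2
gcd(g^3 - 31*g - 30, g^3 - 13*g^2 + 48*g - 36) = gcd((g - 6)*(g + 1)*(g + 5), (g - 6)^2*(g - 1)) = g - 6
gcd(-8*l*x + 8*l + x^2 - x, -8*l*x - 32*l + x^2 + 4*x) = -8*l + x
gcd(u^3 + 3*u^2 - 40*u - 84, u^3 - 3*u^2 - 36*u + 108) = u - 6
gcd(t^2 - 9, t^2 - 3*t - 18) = t + 3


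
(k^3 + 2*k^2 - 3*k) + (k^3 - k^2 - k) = 2*k^3 + k^2 - 4*k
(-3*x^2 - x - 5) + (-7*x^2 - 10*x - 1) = -10*x^2 - 11*x - 6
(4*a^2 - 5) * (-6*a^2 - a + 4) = -24*a^4 - 4*a^3 + 46*a^2 + 5*a - 20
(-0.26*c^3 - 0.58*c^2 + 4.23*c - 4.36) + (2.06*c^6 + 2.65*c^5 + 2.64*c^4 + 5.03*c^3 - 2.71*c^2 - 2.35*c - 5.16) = 2.06*c^6 + 2.65*c^5 + 2.64*c^4 + 4.77*c^3 - 3.29*c^2 + 1.88*c - 9.52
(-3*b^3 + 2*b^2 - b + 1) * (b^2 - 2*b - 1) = -3*b^5 + 8*b^4 - 2*b^3 + b^2 - b - 1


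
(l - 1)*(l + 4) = l^2 + 3*l - 4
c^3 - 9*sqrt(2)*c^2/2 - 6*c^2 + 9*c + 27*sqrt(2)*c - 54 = (c - 6)*(c - 3*sqrt(2))*(c - 3*sqrt(2)/2)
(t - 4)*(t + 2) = t^2 - 2*t - 8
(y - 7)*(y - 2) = y^2 - 9*y + 14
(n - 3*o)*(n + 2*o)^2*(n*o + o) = n^4*o + n^3*o^2 + n^3*o - 8*n^2*o^3 + n^2*o^2 - 12*n*o^4 - 8*n*o^3 - 12*o^4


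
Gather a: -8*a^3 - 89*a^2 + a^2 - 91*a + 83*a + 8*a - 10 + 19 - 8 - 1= -8*a^3 - 88*a^2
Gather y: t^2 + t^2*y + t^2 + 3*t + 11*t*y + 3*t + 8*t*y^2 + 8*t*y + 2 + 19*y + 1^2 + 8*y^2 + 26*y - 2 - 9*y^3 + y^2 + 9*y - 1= 2*t^2 + 6*t - 9*y^3 + y^2*(8*t + 9) + y*(t^2 + 19*t + 54)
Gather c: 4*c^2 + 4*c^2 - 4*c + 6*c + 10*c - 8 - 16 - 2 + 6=8*c^2 + 12*c - 20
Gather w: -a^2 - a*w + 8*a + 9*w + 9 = -a^2 + 8*a + w*(9 - a) + 9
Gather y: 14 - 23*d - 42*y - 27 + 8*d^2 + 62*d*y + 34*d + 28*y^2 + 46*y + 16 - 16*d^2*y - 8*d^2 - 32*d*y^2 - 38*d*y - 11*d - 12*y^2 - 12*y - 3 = y^2*(16 - 32*d) + y*(-16*d^2 + 24*d - 8)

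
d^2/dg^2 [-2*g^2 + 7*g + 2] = -4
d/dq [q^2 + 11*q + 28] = 2*q + 11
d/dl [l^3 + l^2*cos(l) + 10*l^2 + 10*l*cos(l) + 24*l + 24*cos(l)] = -l^2*sin(l) + 3*l^2 - 10*l*sin(l) + 2*l*cos(l) + 20*l - 24*sin(l) + 10*cos(l) + 24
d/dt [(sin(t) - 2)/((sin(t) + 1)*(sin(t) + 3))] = (4*sin(t) + cos(t)^2 + 10)*cos(t)/((sin(t) + 1)^2*(sin(t) + 3)^2)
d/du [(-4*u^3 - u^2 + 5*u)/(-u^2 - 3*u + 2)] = 2*(2*u^4 + 12*u^3 - 8*u^2 - 2*u + 5)/(u^4 + 6*u^3 + 5*u^2 - 12*u + 4)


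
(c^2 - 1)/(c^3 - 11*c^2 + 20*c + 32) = (c - 1)/(c^2 - 12*c + 32)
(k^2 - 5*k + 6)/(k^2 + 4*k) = (k^2 - 5*k + 6)/(k*(k + 4))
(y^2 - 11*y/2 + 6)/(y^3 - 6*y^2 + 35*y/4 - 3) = 2/(2*y - 1)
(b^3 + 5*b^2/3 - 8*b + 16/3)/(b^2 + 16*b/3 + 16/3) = (3*b^2 - 7*b + 4)/(3*b + 4)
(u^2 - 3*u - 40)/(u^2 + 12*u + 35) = (u - 8)/(u + 7)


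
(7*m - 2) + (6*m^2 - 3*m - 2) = 6*m^2 + 4*m - 4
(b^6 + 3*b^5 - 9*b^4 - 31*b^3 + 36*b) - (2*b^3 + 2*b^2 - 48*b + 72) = b^6 + 3*b^5 - 9*b^4 - 33*b^3 - 2*b^2 + 84*b - 72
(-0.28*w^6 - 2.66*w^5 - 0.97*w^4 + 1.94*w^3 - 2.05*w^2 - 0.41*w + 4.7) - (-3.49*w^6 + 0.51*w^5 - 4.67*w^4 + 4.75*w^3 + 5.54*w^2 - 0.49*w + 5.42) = 3.21*w^6 - 3.17*w^5 + 3.7*w^4 - 2.81*w^3 - 7.59*w^2 + 0.08*w - 0.72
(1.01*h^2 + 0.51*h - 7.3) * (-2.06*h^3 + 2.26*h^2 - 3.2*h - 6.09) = -2.0806*h^5 + 1.232*h^4 + 12.9586*h^3 - 24.2809*h^2 + 20.2541*h + 44.457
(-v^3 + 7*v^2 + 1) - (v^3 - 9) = -2*v^3 + 7*v^2 + 10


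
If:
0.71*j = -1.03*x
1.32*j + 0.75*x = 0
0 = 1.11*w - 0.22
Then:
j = 0.00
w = 0.20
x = 0.00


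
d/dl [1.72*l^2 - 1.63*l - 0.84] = 3.44*l - 1.63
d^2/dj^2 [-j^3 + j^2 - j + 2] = 2 - 6*j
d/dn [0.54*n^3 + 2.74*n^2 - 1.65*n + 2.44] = 1.62*n^2 + 5.48*n - 1.65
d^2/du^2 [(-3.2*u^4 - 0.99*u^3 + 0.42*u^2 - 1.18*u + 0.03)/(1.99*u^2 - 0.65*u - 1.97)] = (-25.34464*u^6 + 24.8352*u^5 + 67.15776*u^4 - 82.41964*u^3 - 146.040756*u^2 - 51.0411*u + 6.542504)/(7.880599*u^6 - 7.722195*u^5 - 20.881866*u^4 + 15.014545*u^3 + 20.671998*u^2 - 7.567755*u - 7.645373)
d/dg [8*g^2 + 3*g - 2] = 16*g + 3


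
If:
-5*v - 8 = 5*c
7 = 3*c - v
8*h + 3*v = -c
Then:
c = 27/20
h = 15/16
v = -59/20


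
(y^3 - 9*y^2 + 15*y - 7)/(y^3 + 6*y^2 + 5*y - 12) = (y^2 - 8*y + 7)/(y^2 + 7*y + 12)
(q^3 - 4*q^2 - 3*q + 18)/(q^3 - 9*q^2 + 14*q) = (q^3 - 4*q^2 - 3*q + 18)/(q*(q^2 - 9*q + 14))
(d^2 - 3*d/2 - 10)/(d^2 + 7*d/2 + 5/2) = (d - 4)/(d + 1)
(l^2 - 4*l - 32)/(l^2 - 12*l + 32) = (l + 4)/(l - 4)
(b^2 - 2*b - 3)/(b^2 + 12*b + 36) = (b^2 - 2*b - 3)/(b^2 + 12*b + 36)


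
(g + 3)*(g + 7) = g^2 + 10*g + 21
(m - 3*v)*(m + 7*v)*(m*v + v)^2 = m^4*v^2 + 4*m^3*v^3 + 2*m^3*v^2 - 21*m^2*v^4 + 8*m^2*v^3 + m^2*v^2 - 42*m*v^4 + 4*m*v^3 - 21*v^4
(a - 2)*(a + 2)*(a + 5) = a^3 + 5*a^2 - 4*a - 20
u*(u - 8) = u^2 - 8*u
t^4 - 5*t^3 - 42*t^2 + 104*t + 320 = (t - 8)*(t - 4)*(t + 2)*(t + 5)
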